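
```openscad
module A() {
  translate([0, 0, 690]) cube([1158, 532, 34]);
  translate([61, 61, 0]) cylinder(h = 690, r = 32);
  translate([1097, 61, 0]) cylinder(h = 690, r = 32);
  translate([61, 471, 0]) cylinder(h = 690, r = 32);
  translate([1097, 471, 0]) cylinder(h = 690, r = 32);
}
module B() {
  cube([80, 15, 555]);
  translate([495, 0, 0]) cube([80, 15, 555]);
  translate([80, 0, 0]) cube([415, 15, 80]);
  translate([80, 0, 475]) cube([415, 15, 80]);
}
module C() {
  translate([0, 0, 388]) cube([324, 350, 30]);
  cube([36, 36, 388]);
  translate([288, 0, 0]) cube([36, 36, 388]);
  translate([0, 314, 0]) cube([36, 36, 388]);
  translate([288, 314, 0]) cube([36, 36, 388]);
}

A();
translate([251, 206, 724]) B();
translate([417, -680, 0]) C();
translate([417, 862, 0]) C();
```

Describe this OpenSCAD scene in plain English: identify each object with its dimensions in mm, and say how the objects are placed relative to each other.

A is a table: top 1158 mm (x) × 532 mm (y), 34 mm thick, upper face at z = 724 mm, on four round legs of 64 mm diameter, each leg's bounding box inset 29 mm from the nearest pair of top edges, running from z = 0 to the bottom of the top.

B is a picture frame with a 415×395 mm rectangular opening (x by z) and a uniform 80 mm border on every side. Frame depth is 15 mm along y. It is built from two vertical stiles running the full outside height and two horizontal rails spanning the gap between the stiles.

C is a simple wooden stool: a rectangular seat 324 mm (x) by 350 mm (y), 30 mm thick, top face at z = 418 mm, on four square legs, each 36×36 mm in cross-section. The legs rest on z = 0, each flush with a corner of the seat.

The picture frame is on top of the table. Two stools sit around the table at the −y, +y sides.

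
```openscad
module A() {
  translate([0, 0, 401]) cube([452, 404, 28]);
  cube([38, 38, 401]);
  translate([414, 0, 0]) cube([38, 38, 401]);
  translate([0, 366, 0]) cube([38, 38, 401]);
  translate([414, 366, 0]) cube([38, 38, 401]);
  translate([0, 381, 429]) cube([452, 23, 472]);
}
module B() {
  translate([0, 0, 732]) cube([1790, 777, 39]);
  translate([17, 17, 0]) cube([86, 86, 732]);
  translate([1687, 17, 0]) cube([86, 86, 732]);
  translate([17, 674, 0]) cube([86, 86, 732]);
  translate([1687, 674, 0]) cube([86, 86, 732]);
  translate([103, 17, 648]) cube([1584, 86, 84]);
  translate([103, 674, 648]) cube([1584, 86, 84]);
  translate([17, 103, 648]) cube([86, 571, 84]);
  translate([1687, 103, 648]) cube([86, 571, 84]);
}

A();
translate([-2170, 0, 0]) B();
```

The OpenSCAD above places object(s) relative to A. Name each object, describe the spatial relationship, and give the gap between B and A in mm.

The table's nearest face is 380 mm from the chair's −x face.

A is a chair. B is a table. The table is on the floor beside the chair on its −x side. The gap between the table and the chair is 380 mm.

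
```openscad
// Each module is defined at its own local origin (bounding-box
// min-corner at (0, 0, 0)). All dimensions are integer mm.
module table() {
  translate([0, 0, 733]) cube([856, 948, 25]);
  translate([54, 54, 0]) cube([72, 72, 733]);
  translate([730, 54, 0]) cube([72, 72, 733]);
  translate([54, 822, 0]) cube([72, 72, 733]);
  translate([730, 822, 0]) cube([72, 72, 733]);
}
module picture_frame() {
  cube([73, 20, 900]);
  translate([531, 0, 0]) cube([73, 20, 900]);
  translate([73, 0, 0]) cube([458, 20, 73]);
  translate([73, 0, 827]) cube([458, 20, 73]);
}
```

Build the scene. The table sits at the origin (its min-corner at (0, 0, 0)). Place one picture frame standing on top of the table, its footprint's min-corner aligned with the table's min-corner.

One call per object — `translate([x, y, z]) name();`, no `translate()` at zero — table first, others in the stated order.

table();
translate([0, 0, 758]) picture_frame();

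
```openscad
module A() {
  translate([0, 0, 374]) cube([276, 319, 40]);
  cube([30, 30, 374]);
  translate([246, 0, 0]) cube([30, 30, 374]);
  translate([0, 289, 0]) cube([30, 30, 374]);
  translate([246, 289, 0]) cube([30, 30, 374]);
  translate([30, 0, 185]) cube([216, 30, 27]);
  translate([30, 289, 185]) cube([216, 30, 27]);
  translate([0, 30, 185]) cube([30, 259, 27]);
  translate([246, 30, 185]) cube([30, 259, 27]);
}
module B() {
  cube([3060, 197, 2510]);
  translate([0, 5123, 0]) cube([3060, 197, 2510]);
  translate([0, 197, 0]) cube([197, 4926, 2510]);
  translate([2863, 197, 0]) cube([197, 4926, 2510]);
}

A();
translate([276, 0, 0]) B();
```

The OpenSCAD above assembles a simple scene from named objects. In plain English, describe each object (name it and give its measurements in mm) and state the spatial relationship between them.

A is a four-legged stool. The seat is a 276×319×40 mm slab whose top surface is at z = 414 mm; four square legs, each 30×30 mm in cross-section, run from the floor (z = 0) to the underside of the seat, each flush with a corner of the seat. Four stretchers, 30 mm wide and 27 mm tall, connect adjacent legs with their undersides at z = 185 mm, each running between the inner faces of the legs it joins and aligned with the legs' outer faces on the other axis.

B is the wall frame of a small rectangular building: four walls, each 2510 mm tall and 197 mm thick, enclosing a footprint 3060 mm (x) by 5320 mm (y) outside-to-outside, with no floor or roof. The front and back walls (the −y and +y sides) span the full width; the two side walls fit between them.

The house frame is against the stool's +x side, with their −y faces flush.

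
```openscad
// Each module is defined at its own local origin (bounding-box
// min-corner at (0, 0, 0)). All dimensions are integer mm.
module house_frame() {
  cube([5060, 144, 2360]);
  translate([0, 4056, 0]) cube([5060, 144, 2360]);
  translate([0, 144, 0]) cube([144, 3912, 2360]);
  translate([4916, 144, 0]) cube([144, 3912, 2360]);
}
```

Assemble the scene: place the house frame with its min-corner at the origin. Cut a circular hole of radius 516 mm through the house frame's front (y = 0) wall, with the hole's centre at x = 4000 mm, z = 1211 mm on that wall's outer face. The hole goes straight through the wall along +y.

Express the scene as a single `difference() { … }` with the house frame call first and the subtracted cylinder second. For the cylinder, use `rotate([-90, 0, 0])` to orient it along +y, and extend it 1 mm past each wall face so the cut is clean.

difference() {
  house_frame();
  translate([4000, -1, 1211]) rotate([-90, 0, 0]) cylinder(h = 146, r = 516);
}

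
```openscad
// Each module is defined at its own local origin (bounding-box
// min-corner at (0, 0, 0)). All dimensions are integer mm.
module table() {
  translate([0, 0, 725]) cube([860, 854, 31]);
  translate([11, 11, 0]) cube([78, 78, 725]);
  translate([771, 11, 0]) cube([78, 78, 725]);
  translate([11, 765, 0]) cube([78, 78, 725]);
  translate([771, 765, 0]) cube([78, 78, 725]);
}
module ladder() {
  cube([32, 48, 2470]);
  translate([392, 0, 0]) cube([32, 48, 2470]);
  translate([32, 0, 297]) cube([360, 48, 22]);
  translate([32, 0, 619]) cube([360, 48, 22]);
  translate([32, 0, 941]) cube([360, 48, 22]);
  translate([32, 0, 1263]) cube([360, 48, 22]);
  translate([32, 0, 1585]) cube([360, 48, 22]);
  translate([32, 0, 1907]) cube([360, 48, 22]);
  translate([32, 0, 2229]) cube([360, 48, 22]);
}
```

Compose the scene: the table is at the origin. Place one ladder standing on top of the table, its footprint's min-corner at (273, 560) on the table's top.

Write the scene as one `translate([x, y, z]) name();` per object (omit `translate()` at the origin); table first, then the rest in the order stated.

table();
translate([273, 560, 756]) ladder();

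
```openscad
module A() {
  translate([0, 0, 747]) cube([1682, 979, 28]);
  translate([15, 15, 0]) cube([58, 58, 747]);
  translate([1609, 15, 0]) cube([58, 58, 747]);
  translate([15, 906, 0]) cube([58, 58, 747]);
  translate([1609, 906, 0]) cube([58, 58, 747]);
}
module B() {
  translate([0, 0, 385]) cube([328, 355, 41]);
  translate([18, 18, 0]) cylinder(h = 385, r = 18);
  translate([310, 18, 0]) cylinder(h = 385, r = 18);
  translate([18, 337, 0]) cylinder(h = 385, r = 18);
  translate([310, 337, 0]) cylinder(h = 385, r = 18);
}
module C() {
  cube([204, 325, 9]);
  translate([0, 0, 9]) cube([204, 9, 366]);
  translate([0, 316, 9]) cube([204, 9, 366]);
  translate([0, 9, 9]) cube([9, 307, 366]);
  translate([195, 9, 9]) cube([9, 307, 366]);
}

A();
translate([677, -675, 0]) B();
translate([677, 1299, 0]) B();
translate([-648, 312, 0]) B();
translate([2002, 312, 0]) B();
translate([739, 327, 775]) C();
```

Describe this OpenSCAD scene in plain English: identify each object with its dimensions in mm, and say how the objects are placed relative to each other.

A is a rectangular dining table. The top is 1682×979×28 mm with its upper surface at z = 775 mm. It stands on four 58×58 mm square legs, each inset 15 mm from the nearest pair of top edges, running from the floor to the underside of the top.

B is a four-legged stool. The seat is a 328×355×41 mm slab whose top surface is at z = 426 mm; four round legs, each 36 mm in diameter, run from the floor (z = 0) to the underside of the seat, each leg's axis is inset half a diameter from the nearest pair of seat edges (so the leg's bounding box is flush with the corner).

C is an open storage box with external size 204×325×375 mm and wall thickness 9 mm (the base is also 9 mm thick). The base covers the whole footprint; the four walls stand on the base, with the y-facing walls full-width and the x-facing walls fitting between their inner faces.

Four stools sit around the table at the −y, +y, −x, +x sides. The open box is on top of the table, centred.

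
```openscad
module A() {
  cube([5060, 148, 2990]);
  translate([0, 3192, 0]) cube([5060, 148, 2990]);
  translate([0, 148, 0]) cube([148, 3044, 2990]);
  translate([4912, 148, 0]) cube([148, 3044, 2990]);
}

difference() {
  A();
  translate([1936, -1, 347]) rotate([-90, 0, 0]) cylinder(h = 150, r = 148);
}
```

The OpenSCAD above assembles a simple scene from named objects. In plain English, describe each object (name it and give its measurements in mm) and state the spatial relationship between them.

A is a box-shaped house frame (walls only): outside footprint 5060×3340 mm, wall height 2990 mm, wall thickness 148 mm. The two y-facing walls run the full x-width; the two x-facing walls fit between the inner faces of the y-facing walls.

The house frame has a circular hole of radius 148 mm through its front wall, centred at (x = 1936, z = 347).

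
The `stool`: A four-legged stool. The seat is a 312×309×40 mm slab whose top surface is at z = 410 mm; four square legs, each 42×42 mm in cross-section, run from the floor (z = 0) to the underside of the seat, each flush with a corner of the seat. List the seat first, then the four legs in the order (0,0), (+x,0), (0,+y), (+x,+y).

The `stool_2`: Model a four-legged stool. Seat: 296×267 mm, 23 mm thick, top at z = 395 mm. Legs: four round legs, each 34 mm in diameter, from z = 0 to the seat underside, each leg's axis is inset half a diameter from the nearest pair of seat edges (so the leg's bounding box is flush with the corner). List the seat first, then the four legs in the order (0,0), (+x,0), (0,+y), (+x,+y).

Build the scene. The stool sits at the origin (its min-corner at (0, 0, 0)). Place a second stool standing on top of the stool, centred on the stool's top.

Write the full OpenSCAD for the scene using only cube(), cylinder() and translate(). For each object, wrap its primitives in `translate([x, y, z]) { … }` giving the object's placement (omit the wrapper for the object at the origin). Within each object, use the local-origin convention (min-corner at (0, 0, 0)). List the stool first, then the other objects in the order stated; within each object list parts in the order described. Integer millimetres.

translate([0, 0, 370]) cube([312, 309, 40]);
cube([42, 42, 370]);
translate([270, 0, 0]) cube([42, 42, 370]);
translate([0, 267, 0]) cube([42, 42, 370]);
translate([270, 267, 0]) cube([42, 42, 370]);
translate([8, 21, 410]) {
  translate([0, 0, 372]) cube([296, 267, 23]);
  translate([17, 17, 0]) cylinder(h = 372, r = 17);
  translate([279, 17, 0]) cylinder(h = 372, r = 17);
  translate([17, 250, 0]) cylinder(h = 372, r = 17);
  translate([279, 250, 0]) cylinder(h = 372, r = 17);
}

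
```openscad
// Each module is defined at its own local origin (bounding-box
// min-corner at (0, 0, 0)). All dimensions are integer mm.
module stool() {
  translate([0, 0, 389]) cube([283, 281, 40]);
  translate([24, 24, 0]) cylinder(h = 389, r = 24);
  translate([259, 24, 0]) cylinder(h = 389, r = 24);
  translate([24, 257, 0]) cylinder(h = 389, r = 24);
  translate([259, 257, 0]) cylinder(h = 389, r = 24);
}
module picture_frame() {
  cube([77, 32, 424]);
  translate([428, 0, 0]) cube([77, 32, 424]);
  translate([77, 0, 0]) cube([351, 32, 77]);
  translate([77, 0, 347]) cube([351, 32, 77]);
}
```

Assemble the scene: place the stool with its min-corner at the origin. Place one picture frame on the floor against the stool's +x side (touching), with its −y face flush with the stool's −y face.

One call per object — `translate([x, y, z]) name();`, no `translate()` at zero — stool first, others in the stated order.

stool();
translate([283, 0, 0]) picture_frame();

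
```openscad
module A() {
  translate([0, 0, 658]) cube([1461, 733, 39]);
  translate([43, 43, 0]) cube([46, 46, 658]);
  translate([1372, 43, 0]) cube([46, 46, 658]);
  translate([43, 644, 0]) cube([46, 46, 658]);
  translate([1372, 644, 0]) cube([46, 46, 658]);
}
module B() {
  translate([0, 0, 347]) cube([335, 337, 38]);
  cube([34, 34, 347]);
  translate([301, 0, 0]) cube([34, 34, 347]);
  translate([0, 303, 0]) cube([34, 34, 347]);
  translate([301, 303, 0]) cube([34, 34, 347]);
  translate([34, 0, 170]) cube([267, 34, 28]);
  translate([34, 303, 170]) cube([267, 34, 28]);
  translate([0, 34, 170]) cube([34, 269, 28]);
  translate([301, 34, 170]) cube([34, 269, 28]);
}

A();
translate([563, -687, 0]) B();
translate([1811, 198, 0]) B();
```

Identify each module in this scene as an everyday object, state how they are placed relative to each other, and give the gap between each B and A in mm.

Each stool's nearest face is 350 mm from the table's bounding box.

A is a table. B is a stool. Two stools sit around the table at the −y, +x sides. The gap between each stool and the table is 350 mm.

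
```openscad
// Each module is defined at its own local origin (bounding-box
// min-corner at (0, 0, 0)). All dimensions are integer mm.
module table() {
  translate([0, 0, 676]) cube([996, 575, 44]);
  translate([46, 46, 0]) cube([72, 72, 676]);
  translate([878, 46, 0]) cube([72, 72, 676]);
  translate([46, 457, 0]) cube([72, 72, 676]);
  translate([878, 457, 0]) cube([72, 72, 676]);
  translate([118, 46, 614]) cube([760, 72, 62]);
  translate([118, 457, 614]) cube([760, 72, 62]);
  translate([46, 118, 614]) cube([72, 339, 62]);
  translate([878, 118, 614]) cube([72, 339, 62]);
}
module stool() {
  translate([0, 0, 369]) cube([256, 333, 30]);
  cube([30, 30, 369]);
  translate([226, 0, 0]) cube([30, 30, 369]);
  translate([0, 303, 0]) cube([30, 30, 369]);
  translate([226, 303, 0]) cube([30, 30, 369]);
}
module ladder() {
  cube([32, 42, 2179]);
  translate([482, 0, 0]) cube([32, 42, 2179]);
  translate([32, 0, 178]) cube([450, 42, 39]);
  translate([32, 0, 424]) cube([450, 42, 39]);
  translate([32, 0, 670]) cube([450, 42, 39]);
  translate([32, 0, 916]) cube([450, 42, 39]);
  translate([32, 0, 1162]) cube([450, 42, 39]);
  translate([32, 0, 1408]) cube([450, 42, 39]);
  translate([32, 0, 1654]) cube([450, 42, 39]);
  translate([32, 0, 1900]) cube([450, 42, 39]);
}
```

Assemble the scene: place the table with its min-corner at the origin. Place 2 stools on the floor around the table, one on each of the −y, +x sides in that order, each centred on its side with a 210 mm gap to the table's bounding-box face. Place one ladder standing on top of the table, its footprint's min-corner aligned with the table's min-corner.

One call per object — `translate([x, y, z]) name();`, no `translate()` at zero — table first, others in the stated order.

table();
translate([370, -543, 0]) stool();
translate([1206, 121, 0]) stool();
translate([0, 0, 720]) ladder();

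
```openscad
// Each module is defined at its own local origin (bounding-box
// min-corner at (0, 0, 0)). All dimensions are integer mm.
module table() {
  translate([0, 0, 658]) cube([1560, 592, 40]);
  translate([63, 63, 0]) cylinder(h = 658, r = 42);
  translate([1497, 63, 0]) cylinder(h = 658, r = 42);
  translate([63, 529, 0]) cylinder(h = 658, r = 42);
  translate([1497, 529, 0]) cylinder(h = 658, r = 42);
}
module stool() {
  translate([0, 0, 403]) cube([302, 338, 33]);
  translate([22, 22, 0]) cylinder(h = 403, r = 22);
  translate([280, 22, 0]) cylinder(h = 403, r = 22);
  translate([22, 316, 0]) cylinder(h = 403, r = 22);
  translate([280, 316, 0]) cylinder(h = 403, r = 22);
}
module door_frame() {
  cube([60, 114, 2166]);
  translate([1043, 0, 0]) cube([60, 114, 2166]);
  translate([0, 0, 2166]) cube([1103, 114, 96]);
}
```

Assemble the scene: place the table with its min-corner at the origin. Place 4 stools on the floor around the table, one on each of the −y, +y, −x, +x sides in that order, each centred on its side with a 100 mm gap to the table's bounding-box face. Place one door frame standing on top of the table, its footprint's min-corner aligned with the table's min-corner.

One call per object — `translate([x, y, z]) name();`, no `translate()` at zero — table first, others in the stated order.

table();
translate([629, -438, 0]) stool();
translate([629, 692, 0]) stool();
translate([-402, 127, 0]) stool();
translate([1660, 127, 0]) stool();
translate([0, 0, 698]) door_frame();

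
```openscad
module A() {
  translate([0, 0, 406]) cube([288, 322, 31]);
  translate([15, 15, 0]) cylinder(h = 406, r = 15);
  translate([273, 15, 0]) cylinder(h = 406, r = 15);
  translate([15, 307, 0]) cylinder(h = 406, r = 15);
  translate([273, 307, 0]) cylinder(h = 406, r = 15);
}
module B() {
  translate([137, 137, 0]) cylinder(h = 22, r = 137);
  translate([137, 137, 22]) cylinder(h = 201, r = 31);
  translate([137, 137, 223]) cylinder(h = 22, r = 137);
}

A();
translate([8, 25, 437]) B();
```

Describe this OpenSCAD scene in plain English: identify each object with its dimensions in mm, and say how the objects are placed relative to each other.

A is a four-legged stool. The seat is a 288×322×31 mm slab whose top surface is at z = 437 mm; four round legs, each 30 mm in diameter, run from the floor (z = 0) to the underside of the seat, each leg's axis is inset half a diameter from the nearest pair of seat edges (so the leg's bounding box is flush with the corner).

B is a spool: two coaxial disc flanges of radius 137 mm and thickness 22 mm, joined by a core cylinder of radius 31 mm and height 201 mm. The lower flange rests on z = 0 and the three cylinders share a vertical axis.

The spool is on top of the stool.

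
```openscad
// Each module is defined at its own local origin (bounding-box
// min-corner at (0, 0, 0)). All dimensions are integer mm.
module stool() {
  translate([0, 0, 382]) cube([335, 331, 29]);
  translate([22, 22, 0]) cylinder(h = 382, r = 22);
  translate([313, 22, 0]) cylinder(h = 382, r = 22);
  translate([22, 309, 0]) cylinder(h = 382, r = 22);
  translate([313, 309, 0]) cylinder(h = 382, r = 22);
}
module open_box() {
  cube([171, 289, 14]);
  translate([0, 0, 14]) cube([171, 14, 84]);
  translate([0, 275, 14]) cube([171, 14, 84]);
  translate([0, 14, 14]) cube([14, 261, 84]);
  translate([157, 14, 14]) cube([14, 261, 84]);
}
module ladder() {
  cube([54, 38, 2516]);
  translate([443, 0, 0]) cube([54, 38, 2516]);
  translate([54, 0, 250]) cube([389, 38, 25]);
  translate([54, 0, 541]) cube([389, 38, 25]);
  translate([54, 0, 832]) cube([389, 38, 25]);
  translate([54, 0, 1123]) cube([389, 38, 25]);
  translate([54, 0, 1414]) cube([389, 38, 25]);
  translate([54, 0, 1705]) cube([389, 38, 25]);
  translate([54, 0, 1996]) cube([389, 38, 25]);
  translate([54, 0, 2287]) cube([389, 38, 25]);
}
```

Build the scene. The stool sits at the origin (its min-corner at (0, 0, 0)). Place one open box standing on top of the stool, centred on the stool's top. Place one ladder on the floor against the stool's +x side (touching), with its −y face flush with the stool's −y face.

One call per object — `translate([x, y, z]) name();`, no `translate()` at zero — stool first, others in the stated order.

stool();
translate([82, 21, 411]) open_box();
translate([335, 0, 0]) ladder();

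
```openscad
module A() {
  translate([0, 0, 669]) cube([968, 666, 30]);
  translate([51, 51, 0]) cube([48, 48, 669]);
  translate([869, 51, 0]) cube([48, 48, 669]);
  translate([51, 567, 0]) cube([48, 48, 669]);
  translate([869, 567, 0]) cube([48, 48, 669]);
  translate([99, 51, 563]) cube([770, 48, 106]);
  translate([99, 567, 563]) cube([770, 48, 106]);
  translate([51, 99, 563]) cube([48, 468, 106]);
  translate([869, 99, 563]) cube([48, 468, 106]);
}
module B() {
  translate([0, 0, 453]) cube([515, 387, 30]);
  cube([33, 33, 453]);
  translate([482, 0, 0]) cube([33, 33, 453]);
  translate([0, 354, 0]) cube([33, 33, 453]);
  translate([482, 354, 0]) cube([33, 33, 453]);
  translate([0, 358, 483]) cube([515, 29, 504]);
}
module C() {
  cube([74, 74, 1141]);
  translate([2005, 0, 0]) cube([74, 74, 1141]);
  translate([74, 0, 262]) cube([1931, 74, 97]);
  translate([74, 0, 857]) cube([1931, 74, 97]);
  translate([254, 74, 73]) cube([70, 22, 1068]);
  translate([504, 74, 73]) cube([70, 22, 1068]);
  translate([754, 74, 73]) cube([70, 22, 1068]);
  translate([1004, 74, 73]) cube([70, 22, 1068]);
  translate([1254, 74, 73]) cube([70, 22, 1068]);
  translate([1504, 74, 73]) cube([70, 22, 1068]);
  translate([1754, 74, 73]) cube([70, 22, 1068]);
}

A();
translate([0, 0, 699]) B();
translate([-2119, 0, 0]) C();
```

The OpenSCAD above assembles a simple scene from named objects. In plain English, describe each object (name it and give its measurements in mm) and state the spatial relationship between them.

A is a rectangular dining table. The top is 968×666×30 mm with its upper surface at z = 699 mm. It stands on four 48×48 mm square legs, each inset 51 mm from the nearest pair of top edges, running from the floor to the underside of the top. Four apron rails, 48 mm thick and 106 mm tall, run between adjacent legs with their top edges flush with the underside of the top and their outer faces flush with the legs' outer faces.

B is a chair: 515×387 mm seat, 30 mm thick, top at z = 483 mm, on four 33 mm square corner legs flush with the seat edges. A 29 mm thick backrest slab spans the full seat width, extending 504 mm above the seat top, its back face flush with the seat's +y edge.

C is a fence section. Two 74×74 mm posts, 1141 mm tall, stand on the floor with a clear span of 1931 mm between their inner faces. Two horizontal rails of 74×97 mm section span the gap between the posts with their undersides at z = 262 mm and z = 857 mm, flush with the posts' −y face. 7 pickets, each 70 mm wide, 22 mm thick and 1068 mm tall, are fixed to the +y face of the rails with their bottoms at z = 73 mm, evenly spaced across the span with equal gaps (rounded down to the nearest mm) at the −x end and between each pair — any rounding remainder accumulates at the +x end.

The chair is on top of the table. The fence section is on the floor beside the table on its −x side.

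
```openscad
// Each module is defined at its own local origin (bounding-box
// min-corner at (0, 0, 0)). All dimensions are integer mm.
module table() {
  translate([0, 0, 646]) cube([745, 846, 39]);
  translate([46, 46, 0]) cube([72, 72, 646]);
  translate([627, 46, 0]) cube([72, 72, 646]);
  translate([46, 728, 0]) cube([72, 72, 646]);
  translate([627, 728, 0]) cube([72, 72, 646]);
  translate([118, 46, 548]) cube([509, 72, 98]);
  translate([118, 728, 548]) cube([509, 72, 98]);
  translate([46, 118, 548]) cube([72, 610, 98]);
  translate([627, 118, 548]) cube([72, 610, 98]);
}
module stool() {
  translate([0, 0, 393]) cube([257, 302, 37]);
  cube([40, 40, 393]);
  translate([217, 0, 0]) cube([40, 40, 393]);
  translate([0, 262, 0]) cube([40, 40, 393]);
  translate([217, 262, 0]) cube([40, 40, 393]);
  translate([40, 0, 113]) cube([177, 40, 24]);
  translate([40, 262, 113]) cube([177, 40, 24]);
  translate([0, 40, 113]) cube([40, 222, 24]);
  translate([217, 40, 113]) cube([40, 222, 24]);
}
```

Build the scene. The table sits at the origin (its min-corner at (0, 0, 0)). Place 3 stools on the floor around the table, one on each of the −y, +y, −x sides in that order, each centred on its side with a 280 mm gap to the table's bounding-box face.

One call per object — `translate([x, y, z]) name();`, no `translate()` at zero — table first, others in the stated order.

table();
translate([244, -582, 0]) stool();
translate([244, 1126, 0]) stool();
translate([-537, 272, 0]) stool();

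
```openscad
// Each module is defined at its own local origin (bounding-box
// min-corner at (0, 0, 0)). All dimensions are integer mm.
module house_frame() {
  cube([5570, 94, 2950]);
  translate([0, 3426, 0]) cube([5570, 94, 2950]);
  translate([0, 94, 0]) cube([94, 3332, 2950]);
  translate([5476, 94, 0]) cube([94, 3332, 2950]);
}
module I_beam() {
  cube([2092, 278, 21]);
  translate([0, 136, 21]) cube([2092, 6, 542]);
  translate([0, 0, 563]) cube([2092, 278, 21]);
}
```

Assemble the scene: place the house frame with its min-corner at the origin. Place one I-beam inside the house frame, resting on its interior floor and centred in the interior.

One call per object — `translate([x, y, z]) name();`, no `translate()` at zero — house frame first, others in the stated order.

house_frame();
translate([1739, 1621, 0]) I_beam();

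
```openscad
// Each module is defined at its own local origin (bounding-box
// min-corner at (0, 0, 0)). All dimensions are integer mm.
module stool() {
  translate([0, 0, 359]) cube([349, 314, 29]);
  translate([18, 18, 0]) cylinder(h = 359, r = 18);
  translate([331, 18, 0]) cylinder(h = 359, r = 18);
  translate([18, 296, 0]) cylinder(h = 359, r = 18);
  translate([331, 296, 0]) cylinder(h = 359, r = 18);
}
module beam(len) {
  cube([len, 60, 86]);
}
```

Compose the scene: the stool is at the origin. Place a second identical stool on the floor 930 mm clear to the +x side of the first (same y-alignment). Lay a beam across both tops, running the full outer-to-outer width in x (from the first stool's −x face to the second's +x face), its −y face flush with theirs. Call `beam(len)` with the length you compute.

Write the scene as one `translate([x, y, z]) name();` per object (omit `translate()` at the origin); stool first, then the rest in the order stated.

stool();
translate([1279, 0, 0]) stool();
translate([0, 0, 388]) beam(1628);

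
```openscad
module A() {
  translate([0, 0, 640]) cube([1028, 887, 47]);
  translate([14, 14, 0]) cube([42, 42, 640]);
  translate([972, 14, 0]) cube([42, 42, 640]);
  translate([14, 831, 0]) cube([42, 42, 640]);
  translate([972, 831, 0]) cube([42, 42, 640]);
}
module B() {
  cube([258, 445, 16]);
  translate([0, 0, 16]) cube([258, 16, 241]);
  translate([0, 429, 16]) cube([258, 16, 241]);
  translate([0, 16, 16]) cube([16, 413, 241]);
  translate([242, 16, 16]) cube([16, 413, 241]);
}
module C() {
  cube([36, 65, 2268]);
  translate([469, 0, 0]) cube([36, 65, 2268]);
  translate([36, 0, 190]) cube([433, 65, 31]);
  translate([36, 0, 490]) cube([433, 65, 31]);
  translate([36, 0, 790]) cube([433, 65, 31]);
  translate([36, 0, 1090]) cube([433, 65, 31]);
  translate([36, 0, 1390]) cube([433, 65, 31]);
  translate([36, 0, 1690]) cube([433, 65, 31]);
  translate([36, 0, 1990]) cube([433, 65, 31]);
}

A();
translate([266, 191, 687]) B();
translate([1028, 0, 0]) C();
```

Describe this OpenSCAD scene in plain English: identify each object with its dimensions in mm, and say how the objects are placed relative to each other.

A is a table: top 1028 mm (x) × 887 mm (y), 47 mm thick, upper face at z = 687 mm, on four 42×42 mm square legs, each inset 14 mm from the nearest pair of top edges, running from z = 0 to the bottom of the top.

B is an open-topped rectangular box: outside dimensions 258×445×257 mm, with a uniform wall and base thickness of 16 mm. The base is a full 258×445 slab on the floor; four walls sit on top of the base. The front and back walls (the −y and +y sides) span the full width; the two side walls fit between them.

C is a straight ladder. Two 36×65 mm vertical rails, 2268 mm tall, stand 505 mm apart (outside-to-outside) with their front faces coplanar on the −y side. 7 rungs, each 65 mm deep and 31 mm tall, span between the inner faces of the rails, front faces flush with the rails. The lowest rung's underside is at z = 190 mm and rungs are spaced 300 mm apart (underside to underside).

The open box is on top of the table. The ladder is against the table's +x side, with their −y faces flush.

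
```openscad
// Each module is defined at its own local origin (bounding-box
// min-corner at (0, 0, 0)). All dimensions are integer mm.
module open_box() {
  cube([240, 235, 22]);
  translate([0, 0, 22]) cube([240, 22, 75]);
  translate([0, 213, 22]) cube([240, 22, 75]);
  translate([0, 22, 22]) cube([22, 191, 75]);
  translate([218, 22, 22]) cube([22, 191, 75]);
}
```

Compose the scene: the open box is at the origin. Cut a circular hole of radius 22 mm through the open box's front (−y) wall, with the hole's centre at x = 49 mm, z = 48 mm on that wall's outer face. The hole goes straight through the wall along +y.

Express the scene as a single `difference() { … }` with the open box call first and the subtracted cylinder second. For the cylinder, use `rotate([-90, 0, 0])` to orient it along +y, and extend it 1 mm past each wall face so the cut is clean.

difference() {
  open_box();
  translate([49, -1, 48]) rotate([-90, 0, 0]) cylinder(h = 24, r = 22);
}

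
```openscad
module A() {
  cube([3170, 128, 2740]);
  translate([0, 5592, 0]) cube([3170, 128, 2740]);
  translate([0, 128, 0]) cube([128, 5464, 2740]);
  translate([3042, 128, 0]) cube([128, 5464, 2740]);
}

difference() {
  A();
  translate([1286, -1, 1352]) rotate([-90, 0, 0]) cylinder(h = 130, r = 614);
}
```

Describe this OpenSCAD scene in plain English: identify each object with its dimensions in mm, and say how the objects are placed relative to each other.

A is the wall frame of a small rectangular building: four walls, each 2740 mm tall and 128 mm thick, enclosing a footprint 3170 mm (x) by 5720 mm (y) outside-to-outside, with no floor or roof. The front and back walls (the −y and +y sides) span the full width; the two side walls fit between them.

The house frame has a circular hole of radius 614 mm through its front wall, centred at (x = 1286, z = 1352).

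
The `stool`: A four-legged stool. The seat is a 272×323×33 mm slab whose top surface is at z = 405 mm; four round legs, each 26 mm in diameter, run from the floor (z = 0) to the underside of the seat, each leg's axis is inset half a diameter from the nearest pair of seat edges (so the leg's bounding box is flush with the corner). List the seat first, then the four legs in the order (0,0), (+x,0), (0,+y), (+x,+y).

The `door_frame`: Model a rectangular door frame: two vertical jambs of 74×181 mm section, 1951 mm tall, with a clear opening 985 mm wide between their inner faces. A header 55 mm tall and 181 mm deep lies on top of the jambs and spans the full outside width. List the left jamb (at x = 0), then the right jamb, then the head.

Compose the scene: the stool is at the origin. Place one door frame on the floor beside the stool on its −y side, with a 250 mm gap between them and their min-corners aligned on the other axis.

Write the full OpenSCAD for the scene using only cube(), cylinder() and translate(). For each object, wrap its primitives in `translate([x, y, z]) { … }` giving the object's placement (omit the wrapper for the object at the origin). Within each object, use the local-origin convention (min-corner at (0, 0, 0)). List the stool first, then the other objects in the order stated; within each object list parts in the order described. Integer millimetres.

translate([0, 0, 372]) cube([272, 323, 33]);
translate([13, 13, 0]) cylinder(h = 372, r = 13);
translate([259, 13, 0]) cylinder(h = 372, r = 13);
translate([13, 310, 0]) cylinder(h = 372, r = 13);
translate([259, 310, 0]) cylinder(h = 372, r = 13);
translate([0, -431, 0]) {
  cube([74, 181, 1951]);
  translate([1059, 0, 0]) cube([74, 181, 1951]);
  translate([0, 0, 1951]) cube([1133, 181, 55]);
}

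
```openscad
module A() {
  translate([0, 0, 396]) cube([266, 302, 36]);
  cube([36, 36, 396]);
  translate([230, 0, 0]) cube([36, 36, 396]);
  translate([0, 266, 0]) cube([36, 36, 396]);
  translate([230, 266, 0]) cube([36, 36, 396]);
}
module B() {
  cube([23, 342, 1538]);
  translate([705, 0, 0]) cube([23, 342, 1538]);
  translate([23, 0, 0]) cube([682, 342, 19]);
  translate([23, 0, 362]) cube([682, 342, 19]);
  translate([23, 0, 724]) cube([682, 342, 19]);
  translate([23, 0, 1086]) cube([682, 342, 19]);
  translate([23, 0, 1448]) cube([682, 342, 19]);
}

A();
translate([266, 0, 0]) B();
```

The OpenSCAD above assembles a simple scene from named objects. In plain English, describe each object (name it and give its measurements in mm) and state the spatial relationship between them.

A is a four-legged stool. The seat is 266×302 mm, 36 mm thick, top at z = 432 mm. It stands on four square legs, each 36×36 mm in cross-section, from z = 0 to the seat underside, each flush with a corner of the seat.

B is a bookshelf 728 mm wide overall, 342 mm deep and 1538 mm tall. The two sides are 23 mm thick vertical panels. 5 horizontal shelves of 19 mm thickness span between the inner faces of the sides; the lowest shelf sits on the floor and shelves are stacked with a clear vertical gap of 343 mm between each pair.

The bookshelf is against the stool's +x side, with their −y faces flush.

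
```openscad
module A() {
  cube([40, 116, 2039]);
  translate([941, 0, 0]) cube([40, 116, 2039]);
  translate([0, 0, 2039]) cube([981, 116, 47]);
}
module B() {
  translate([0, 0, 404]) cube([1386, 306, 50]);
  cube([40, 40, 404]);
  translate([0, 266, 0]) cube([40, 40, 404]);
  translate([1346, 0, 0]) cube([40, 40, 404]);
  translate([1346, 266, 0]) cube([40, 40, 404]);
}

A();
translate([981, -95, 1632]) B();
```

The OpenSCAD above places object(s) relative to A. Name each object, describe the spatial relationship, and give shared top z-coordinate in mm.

Both tops at z = 2086 mm.

A is a door frame. B is a bench. The bench is beside the door frame with their tops flush at z = 2086. The shared top z-coordinate is 2086 mm.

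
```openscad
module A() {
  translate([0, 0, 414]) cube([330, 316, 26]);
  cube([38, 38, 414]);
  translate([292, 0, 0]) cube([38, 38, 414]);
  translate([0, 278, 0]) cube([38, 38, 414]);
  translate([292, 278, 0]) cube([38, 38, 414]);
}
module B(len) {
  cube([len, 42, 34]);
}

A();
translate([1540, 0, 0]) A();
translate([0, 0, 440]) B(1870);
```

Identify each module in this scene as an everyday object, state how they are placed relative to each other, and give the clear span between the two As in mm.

Second stool starts at x = 1540; first ends at x = 330; clear span = 1540 − 330 = 1210 mm.

A is a stool. B is a beam. A beam spans the tops of two stools. The clear span between the two stools is 1210 mm.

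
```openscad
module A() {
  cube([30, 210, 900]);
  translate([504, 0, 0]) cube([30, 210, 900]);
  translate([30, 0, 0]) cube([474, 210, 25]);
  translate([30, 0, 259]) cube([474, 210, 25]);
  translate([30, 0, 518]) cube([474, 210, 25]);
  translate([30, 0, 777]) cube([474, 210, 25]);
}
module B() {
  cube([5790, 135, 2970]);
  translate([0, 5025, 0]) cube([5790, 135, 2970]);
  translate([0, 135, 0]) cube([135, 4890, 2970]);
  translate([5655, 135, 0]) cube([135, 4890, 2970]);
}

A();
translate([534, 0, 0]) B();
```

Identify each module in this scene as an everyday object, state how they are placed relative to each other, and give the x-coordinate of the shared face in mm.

A is a bookshelf. B is a house frame. The house frame is against the bookshelf's +x side, with their −y faces flush. The x-coordinate of the shared face is 534 mm.

The bookshelf's +x face and the house frame's −x face are both at x = 534 mm.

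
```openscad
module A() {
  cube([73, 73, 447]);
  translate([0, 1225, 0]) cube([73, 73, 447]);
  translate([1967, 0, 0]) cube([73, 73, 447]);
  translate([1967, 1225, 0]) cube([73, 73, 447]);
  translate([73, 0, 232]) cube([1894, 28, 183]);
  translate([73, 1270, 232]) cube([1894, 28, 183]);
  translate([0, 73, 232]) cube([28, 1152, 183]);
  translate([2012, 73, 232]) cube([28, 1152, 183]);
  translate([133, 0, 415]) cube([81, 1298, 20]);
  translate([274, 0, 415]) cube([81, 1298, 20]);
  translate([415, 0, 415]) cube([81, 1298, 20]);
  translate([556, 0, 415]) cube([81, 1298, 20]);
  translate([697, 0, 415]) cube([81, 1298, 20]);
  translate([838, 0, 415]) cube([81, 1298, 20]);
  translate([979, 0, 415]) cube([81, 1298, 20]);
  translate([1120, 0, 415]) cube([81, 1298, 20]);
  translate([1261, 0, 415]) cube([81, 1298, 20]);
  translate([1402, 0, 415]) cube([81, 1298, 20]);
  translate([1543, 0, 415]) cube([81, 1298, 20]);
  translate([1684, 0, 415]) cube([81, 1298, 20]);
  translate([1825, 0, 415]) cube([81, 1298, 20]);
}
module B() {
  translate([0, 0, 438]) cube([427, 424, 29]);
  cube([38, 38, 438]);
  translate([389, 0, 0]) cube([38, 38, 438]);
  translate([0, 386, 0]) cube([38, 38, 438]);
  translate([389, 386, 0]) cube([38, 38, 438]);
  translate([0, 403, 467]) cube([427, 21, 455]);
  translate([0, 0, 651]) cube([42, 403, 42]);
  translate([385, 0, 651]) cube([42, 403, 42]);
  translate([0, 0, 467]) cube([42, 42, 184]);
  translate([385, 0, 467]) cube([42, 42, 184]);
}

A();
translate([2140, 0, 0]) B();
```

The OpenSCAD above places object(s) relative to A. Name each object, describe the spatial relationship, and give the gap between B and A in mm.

A is a bed frame. B is a chair. The chair is on the floor beside the bed frame on its +x side. The gap between the chair and the bed frame is 100 mm.

The chair's nearest face is 100 mm from the bed frame's +x face.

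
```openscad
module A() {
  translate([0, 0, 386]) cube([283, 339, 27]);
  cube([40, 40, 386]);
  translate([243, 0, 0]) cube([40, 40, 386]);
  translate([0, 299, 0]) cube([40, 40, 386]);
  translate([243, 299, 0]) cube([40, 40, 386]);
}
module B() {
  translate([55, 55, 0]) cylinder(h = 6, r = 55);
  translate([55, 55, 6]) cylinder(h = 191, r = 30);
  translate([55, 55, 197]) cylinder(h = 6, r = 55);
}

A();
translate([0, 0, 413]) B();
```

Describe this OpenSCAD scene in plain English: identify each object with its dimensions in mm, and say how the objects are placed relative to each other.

A is a four-legged stool. The seat is 283×339 mm, 27 mm thick, top at z = 413 mm. It stands on four square legs, each 40×40 mm in cross-section, from z = 0 to the seat underside, each flush with a corner of the seat.

B is a spool: two coaxial disc flanges of radius 55 mm and thickness 6 mm, joined by a core cylinder of radius 30 mm and height 191 mm. The lower flange rests on z = 0 and the three cylinders share a vertical axis.

The spool is on top of the stool.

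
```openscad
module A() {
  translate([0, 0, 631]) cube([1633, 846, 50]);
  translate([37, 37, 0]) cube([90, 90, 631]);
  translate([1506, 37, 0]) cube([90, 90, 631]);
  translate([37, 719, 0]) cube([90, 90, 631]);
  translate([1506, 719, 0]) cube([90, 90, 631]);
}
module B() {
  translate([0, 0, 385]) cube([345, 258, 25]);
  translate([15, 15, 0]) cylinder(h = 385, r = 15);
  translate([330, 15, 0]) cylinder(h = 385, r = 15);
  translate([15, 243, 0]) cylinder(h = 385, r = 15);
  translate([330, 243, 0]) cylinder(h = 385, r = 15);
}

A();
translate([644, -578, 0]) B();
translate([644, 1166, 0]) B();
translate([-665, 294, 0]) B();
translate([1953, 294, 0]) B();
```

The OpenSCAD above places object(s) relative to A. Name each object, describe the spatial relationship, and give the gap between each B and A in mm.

A is a table. B is a stool. Four stools sit around the table at the −y, +y, −x, +x sides. The gap between each stool and the table is 320 mm.

Each stool's nearest face is 320 mm from the table's bounding box.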